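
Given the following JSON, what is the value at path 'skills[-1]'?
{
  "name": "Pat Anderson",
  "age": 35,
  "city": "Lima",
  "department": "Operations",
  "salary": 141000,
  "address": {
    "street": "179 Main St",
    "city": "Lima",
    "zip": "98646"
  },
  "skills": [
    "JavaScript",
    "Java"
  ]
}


Query: skills[-1]
Path: skills -> last element
Value: Java

Java


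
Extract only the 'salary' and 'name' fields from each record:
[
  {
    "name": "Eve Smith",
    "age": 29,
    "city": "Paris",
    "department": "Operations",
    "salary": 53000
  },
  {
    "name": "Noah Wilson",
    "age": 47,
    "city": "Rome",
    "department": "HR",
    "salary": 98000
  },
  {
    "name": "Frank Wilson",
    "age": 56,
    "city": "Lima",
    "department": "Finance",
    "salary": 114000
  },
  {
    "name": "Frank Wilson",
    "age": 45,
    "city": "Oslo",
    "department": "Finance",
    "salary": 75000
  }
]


Original: 4 records with fields: name, age, city, department, salary
Keep: ['salary', 'name']
Drop: ['age', 'city', 'department']
Result: 4 records, 2 fields each

[
  {
    "salary": 53000,
    "name": "Eve Smith"
  },
  {
    "salary": 98000,
    "name": "Noah Wilson"
  },
  {
    "salary": 114000,
    "name": "Frank Wilson"
  },
  {
    "salary": 75000,
    "name": "Frank Wilson"
  }
]


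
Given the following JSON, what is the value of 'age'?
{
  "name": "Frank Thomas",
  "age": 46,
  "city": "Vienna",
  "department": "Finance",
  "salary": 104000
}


Looking up field 'age'
Value: 46

46


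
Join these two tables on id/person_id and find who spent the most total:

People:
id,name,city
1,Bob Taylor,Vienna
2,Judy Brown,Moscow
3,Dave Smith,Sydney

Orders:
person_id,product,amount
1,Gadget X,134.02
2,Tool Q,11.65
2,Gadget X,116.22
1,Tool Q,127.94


Join on: people.id = orders.person_id

Joined rows:
  Bob Taylor (Vienna) bought Gadget X for $134.02
  Judy Brown (Moscow) bought Tool Q for $11.65
  Judy Brown (Moscow) bought Gadget X for $116.22
  Bob Taylor (Vienna) bought Tool Q for $127.94

Total per person:
  Bob Taylor: $261.96
  Judy Brown: $127.87

Top spender: Bob Taylor ($261.96)

Bob Taylor ($261.96)


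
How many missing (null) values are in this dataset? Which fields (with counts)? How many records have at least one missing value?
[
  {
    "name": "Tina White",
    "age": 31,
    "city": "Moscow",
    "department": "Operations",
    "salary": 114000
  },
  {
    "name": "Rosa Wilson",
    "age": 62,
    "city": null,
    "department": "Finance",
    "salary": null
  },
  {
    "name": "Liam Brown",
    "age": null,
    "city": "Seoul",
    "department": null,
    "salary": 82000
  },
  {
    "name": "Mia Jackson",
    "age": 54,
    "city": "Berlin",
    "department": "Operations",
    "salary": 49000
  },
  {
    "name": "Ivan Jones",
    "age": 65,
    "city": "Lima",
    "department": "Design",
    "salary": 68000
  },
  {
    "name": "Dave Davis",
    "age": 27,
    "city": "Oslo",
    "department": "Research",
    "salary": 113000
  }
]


Checking for missing (null) values in 6 records:

  Tina White: complete
  Rosa Wilson: city, salary
  Liam Brown: age, department
  Mia Jackson: complete
  Ivan Jones: complete
  Dave Davis: complete

Per field:
  name: 0 missing
  age: 1 missing
  city: 1 missing
  department: 1 missing
  salary: 1 missing

Total missing values: 4
Records with any missing: 2

4 missing values (age: 1, city: 1, department: 1, salary: 1); 2 incomplete records


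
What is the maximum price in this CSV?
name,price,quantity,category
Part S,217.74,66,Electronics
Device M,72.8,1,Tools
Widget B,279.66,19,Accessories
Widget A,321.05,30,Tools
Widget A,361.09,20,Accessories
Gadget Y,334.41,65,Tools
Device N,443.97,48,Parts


Computing maximum price:
Values: [217.74, 72.8, 279.66, 321.05, 361.09, 334.41, 443.97]
Max = 443.97

443.97


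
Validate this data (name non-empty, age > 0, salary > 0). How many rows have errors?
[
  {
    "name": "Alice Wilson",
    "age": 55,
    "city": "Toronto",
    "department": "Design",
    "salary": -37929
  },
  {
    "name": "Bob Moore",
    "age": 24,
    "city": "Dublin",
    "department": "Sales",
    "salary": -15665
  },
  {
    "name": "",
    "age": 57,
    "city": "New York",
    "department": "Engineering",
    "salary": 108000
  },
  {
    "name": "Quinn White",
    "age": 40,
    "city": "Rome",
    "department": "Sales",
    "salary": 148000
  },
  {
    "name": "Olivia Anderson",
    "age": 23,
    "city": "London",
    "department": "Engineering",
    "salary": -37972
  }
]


Validating 5 records:
Rules: name non-empty, age > 0, salary > 0

  Row 1 (Alice Wilson): negative salary: -37929
  Row 2 (Bob Moore): negative salary: -15665
  Row 3 (???): empty name
  Row 4 (Quinn White): OK
  Row 5 (Olivia Anderson): negative salary: -37972

Total errors: 4

4 errors


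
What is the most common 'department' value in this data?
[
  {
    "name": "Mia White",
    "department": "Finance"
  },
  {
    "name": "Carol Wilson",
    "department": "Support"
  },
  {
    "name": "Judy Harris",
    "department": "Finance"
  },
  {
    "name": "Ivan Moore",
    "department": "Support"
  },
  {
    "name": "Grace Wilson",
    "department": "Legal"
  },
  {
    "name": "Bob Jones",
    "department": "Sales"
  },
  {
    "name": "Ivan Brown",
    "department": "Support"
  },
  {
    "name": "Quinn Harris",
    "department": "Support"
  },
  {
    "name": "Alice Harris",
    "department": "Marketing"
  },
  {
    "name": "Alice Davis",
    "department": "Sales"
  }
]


Counting 'department' values across 10 records:

  Support: 4 ####
  Finance: 2 ##
  Sales: 2 ##
  Legal: 1 #
  Marketing: 1 #

Most common: Support (4 times)

Support (4 times)


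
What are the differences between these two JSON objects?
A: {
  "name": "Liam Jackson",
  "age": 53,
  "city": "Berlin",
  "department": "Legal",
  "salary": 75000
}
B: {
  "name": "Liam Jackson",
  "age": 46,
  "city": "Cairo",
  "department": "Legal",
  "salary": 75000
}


Comparing each field (in key order):
  name: same
  age: DIFFERENT
  city: DIFFERENT
  department: same
  salary: same
Differences:
  age: 53 -> 46
  city: Berlin -> Cairo

2 field(s) changed

2 changes: age, city


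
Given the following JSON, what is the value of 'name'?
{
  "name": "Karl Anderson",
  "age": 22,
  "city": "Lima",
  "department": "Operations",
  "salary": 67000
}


Looking up field 'name'
Value: Karl Anderson

Karl Anderson


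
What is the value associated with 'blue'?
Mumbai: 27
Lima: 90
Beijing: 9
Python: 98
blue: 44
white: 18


Looking up key 'blue'
Value: 44

44


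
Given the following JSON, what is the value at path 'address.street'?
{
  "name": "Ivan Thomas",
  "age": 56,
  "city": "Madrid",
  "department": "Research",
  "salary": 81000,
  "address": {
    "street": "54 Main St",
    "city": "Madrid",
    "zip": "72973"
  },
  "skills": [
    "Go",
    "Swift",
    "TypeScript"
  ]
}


Query: address.street
Path: address -> street
Value: 54 Main St

54 Main St


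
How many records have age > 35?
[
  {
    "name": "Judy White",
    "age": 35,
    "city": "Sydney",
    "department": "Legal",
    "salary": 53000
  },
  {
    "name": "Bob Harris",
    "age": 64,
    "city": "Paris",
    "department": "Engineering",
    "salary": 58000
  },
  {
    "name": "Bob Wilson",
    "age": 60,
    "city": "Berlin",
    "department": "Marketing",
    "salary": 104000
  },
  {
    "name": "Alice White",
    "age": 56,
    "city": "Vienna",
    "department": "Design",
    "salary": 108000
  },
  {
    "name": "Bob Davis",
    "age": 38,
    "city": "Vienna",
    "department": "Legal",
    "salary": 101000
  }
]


Data: 5 records
Condition: age > 35

Checking each record:
  Judy White: 35
  Bob Harris: 64 MATCH
  Bob Wilson: 60 MATCH
  Alice White: 56 MATCH
  Bob Davis: 38 MATCH

Count: 4

4


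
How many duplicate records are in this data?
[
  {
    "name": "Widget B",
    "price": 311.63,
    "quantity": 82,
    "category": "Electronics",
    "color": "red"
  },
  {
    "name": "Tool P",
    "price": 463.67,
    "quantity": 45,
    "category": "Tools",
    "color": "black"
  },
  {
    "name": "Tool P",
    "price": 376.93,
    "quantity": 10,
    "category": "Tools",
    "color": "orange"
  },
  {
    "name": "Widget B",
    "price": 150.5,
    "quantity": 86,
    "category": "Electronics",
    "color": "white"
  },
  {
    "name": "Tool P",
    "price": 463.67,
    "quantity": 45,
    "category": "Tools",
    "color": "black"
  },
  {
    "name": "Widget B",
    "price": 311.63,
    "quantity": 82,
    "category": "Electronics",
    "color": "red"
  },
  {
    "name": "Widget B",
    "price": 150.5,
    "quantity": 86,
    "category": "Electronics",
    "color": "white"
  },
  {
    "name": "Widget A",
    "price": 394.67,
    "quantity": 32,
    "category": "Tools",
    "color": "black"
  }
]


Checking 8 records for duplicates:

  Row 1: Widget B ($311.63, qty 82)
  Row 2: Tool P ($463.67, qty 45)
  Row 3: Tool P ($376.93, qty 10)
  Row 4: Widget B ($150.5, qty 86)
  Row 5: Tool P ($463.67, qty 45) <-- DUPLICATE
  Row 6: Widget B ($311.63, qty 82) <-- DUPLICATE
  Row 7: Widget B ($150.5, qty 86) <-- DUPLICATE
  Row 8: Widget A ($394.67, qty 32)

Duplicates found: 3
Unique records: 5

3 duplicates, 5 unique


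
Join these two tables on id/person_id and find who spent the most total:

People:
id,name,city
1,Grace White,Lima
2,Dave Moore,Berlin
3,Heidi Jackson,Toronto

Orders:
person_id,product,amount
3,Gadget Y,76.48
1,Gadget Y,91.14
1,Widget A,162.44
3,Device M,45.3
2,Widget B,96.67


Join on: people.id = orders.person_id

Joined rows:
  Heidi Jackson (Toronto) bought Gadget Y for $76.48
  Grace White (Lima) bought Gadget Y for $91.14
  Grace White (Lima) bought Widget A for $162.44
  Heidi Jackson (Toronto) bought Device M for $45.3
  Dave Moore (Berlin) bought Widget B for $96.67

Total per person:
  Grace White: $253.58
  Heidi Jackson: $121.78
  Dave Moore: $96.67

Top spender: Grace White ($253.58)

Grace White ($253.58)


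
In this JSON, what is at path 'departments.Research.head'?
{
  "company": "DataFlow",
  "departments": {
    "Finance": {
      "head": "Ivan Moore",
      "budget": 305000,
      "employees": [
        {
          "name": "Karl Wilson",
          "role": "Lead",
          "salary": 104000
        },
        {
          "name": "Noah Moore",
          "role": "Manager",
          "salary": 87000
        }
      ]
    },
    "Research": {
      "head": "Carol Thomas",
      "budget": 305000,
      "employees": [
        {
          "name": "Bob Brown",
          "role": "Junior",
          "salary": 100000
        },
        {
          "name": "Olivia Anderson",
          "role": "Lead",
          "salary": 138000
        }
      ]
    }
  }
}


Path: departments.Research.head

Navigate:
  -> departments
  -> Research
  -> head = 'Carol Thomas'

Carol Thomas


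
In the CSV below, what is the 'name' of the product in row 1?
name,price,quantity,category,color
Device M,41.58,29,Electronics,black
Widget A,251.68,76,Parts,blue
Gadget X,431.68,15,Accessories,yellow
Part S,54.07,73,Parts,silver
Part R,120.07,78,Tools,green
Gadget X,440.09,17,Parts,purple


Query: Row 1 ('Device M'), column 'name'
Value: Device M

Device M


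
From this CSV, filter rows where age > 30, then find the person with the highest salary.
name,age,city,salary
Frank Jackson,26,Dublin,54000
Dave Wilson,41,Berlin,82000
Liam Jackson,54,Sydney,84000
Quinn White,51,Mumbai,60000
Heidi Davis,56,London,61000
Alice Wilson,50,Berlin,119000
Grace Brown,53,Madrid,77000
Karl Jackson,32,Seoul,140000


Filter: age > 30
Sort by: salary (descending)

Filtered records (7):
  Karl Jackson, age 32, salary $140000
  Alice Wilson, age 50, salary $119000
  Liam Jackson, age 54, salary $84000
  Dave Wilson, age 41, salary $82000
  Grace Brown, age 53, salary $77000
  Heidi Davis, age 56, salary $61000
  Quinn White, age 51, salary $60000

Highest salary: Karl Jackson ($140000)

Karl Jackson


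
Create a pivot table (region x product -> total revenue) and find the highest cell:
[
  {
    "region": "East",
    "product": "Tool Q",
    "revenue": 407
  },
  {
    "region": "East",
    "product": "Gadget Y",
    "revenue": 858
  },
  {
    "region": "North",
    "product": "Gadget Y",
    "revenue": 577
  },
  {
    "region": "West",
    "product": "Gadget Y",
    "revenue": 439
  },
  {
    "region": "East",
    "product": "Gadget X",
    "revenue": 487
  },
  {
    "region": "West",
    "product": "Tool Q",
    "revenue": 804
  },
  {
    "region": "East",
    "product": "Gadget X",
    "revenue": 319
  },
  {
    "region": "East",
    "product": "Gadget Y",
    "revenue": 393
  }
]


Pivot: region (rows) x product (columns) -> total revenue

     Gadget X      Gadget Y      Tool Q      
East           806          1251           407  
North            0           577             0  
West             0           439           804  

Highest: East / Gadget Y = $1251

East / Gadget Y = $1251


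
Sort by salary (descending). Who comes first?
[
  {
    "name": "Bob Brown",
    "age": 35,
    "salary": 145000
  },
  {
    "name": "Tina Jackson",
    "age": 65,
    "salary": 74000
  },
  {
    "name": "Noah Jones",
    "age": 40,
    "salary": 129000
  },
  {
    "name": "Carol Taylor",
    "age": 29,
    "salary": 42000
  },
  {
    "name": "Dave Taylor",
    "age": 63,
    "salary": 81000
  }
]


Sort by: salary (descending)

Sorted order:
  1. Bob Brown (salary = 145000)
  2. Noah Jones (salary = 129000)
  3. Dave Taylor (salary = 81000)
  4. Tina Jackson (salary = 74000)
  5. Carol Taylor (salary = 42000)

First: Bob Brown

Bob Brown


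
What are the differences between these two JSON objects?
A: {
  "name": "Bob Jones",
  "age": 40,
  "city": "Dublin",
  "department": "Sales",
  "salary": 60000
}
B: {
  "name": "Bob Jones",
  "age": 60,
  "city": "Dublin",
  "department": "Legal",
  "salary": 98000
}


Comparing each field (in key order):
  name: same
  age: DIFFERENT
  city: same
  department: DIFFERENT
  salary: DIFFERENT
Differences:
  age: 40 -> 60
  department: Sales -> Legal
  salary: 60000 -> 98000

3 field(s) changed

3 changes: age, department, salary


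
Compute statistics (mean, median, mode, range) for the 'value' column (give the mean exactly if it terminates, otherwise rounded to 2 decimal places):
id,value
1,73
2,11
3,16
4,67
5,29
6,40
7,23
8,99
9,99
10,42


Data: [73, 11, 16, 67, 29, 40, 23, 99, 99, 42]
Count: 10
Sum: 499
Mean: 499/10 = 49.9
Sorted: [11, 16, 23, 29, 40, 42, 67, 73, 99, 99]
Median: 41.0
Mode: 99 (2 times)
Range: 99 - 11 = 88
Min: 11, Max: 99

mean=49.9, median=41.0, mode=99, range=88


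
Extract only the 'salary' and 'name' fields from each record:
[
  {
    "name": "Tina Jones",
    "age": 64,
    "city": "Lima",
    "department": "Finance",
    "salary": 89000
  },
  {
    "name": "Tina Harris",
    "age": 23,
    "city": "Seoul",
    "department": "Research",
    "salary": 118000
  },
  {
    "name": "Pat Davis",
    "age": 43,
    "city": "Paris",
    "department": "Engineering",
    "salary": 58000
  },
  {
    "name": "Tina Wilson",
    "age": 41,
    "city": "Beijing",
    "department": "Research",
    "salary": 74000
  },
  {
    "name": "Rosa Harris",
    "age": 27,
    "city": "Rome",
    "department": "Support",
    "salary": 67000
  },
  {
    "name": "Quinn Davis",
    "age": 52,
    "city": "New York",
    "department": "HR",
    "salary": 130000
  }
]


Original: 6 records with fields: name, age, city, department, salary
Keep: ['salary', 'name']
Drop: ['age', 'city', 'department']
Result: 6 records, 2 fields each

[
  {
    "salary": 89000,
    "name": "Tina Jones"
  },
  {
    "salary": 118000,
    "name": "Tina Harris"
  },
  {
    "salary": 58000,
    "name": "Pat Davis"
  },
  {
    "salary": 74000,
    "name": "Tina Wilson"
  },
  {
    "salary": 67000,
    "name": "Rosa Harris"
  },
  {
    "salary": 130000,
    "name": "Quinn Davis"
  }
]


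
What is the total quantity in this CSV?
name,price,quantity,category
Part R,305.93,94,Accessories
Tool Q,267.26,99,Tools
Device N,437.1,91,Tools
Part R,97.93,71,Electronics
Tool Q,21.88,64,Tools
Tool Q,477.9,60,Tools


Computing total quantity:
Values: [94, 99, 91, 71, 64, 60]
Sum = 479

479


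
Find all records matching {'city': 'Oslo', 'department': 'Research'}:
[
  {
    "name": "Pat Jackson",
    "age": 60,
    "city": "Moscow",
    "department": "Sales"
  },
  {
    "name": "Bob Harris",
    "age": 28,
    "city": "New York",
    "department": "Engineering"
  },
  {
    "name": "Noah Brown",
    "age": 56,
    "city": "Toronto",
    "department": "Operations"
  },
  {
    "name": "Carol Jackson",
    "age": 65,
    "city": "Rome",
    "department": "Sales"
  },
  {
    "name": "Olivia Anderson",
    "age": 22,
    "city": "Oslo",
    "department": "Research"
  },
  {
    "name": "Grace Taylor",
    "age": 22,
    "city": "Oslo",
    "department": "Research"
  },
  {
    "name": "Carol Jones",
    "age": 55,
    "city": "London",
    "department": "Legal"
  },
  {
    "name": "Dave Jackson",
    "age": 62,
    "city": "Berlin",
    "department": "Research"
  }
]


Search criteria: {'city': 'Oslo', 'department': 'Research'}

Checking 8 records:
  Pat Jackson: {city: Moscow, department: Sales}
  Bob Harris: {city: New York, department: Engineering}
  Noah Brown: {city: Toronto, department: Operations}
  Carol Jackson: {city: Rome, department: Sales}
  Olivia Anderson: {city: Oslo, department: Research} <-- MATCH
  Grace Taylor: {city: Oslo, department: Research} <-- MATCH
  Carol Jones: {city: London, department: Legal}
  Dave Jackson: {city: Berlin, department: Research}

Matches: ["Olivia Anderson", "Grace Taylor"]

["Olivia Anderson", "Grace Taylor"]


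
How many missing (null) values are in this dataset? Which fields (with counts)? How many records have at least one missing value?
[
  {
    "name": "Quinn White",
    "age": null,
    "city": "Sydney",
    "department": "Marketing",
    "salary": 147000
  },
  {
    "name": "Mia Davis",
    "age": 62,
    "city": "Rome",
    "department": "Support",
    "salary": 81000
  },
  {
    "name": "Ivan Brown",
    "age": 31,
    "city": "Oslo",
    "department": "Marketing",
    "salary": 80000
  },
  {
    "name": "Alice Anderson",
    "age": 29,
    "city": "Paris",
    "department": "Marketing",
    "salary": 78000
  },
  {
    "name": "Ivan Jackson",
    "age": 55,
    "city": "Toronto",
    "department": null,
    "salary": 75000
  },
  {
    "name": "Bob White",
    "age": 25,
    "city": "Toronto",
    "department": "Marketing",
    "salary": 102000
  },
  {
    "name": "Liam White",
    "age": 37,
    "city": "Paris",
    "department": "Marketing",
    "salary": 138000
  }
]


Checking for missing (null) values in 7 records:

  Quinn White: age
  Mia Davis: complete
  Ivan Brown: complete
  Alice Anderson: complete
  Ivan Jackson: department
  Bob White: complete
  Liam White: complete

Per field:
  name: 0 missing
  age: 1 missing
  city: 0 missing
  department: 1 missing
  salary: 0 missing

Total missing values: 2
Records with any missing: 2

2 missing values (age: 1, department: 1); 2 incomplete records


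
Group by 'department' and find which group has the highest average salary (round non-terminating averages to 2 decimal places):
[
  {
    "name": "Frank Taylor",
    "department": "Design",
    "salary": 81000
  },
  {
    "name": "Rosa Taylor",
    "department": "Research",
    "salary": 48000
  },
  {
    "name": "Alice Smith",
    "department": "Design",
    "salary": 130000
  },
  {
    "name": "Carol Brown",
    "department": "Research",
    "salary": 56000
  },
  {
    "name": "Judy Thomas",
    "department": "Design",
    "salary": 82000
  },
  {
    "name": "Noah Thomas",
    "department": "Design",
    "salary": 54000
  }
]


Group by: department

Groups:
  Design: 4 people, avg salary = 347000/4 = $86750
  Research: 2 people, avg salary = 104000/2 = $52000

Highest average salary: Design ($86750)

Design ($86750)


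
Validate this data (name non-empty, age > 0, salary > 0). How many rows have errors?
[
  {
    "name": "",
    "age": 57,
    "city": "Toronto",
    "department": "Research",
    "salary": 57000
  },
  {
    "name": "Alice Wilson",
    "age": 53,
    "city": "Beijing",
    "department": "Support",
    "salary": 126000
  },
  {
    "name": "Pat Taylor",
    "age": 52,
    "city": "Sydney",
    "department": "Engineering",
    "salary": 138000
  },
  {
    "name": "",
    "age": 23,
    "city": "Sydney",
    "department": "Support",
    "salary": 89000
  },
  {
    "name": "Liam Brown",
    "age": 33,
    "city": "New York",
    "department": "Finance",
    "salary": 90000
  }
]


Validating 5 records:
Rules: name non-empty, age > 0, salary > 0

  Row 1 (???): empty name
  Row 2 (Alice Wilson): OK
  Row 3 (Pat Taylor): OK
  Row 4 (???): empty name
  Row 5 (Liam Brown): OK

Total errors: 2

2 errors


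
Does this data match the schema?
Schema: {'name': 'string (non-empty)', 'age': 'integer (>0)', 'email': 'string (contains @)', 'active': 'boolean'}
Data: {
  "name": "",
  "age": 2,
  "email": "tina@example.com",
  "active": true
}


Validating each field against schema:
  name: FAIL ("" is an empty string)
  age: OK (positive integer)
  email: OK (string with @)
  active: OK (boolean)

Result: INVALID (1 error: name)

INVALID (1 error: name)


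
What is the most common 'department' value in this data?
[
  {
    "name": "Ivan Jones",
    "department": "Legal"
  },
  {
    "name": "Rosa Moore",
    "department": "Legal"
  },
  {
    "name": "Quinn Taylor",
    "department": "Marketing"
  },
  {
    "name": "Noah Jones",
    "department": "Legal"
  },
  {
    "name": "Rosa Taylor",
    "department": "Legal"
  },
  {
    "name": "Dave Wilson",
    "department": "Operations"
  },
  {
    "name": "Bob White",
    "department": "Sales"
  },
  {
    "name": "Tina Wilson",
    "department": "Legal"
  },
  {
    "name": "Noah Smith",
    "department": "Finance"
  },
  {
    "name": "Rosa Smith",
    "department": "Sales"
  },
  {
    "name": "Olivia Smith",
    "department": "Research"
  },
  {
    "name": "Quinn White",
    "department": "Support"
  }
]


Counting 'department' values across 12 records:

  Legal: 5 #####
  Sales: 2 ##
  Marketing: 1 #
  Operations: 1 #
  Finance: 1 #
  Research: 1 #
  Support: 1 #

Most common: Legal (5 times)

Legal (5 times)


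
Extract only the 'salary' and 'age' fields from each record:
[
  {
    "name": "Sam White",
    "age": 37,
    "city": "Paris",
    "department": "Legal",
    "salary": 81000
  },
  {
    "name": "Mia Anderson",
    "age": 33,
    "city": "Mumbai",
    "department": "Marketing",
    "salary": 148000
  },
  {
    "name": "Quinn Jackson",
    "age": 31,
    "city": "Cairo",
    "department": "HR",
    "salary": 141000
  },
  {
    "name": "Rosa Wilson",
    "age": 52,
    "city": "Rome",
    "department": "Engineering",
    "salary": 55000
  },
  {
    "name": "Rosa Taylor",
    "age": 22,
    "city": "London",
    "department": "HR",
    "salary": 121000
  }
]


Original: 5 records with fields: name, age, city, department, salary
Keep: ['salary', 'age']
Drop: ['name', 'city', 'department']
Result: 5 records, 2 fields each

[
  {
    "salary": 81000,
    "age": 37
  },
  {
    "salary": 148000,
    "age": 33
  },
  {
    "salary": 141000,
    "age": 31
  },
  {
    "salary": 55000,
    "age": 52
  },
  {
    "salary": 121000,
    "age": 22
  }
]


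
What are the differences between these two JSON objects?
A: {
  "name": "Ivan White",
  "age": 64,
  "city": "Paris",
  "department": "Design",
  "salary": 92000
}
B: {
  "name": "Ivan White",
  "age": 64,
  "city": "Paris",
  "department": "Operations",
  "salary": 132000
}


Comparing each field (in key order):
  name: same
  age: same
  city: same
  department: DIFFERENT
  salary: DIFFERENT
Differences:
  department: Design -> Operations
  salary: 92000 -> 132000

2 field(s) changed

2 changes: department, salary


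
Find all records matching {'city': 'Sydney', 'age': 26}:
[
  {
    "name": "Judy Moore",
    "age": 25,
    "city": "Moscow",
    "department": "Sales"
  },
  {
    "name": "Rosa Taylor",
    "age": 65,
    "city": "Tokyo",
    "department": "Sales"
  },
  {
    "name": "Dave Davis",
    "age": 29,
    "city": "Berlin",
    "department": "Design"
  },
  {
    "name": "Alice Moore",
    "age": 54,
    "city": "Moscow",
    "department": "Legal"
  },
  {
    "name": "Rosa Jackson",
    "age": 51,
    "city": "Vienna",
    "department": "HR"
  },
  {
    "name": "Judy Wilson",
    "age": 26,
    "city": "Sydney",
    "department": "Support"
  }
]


Search criteria: {'city': 'Sydney', 'age': 26}

Checking 6 records:
  Judy Moore: {city: Moscow, age: 25}
  Rosa Taylor: {city: Tokyo, age: 65}
  Dave Davis: {city: Berlin, age: 29}
  Alice Moore: {city: Moscow, age: 54}
  Rosa Jackson: {city: Vienna, age: 51}
  Judy Wilson: {city: Sydney, age: 26} <-- MATCH

Matches: ["Judy Wilson"]

["Judy Wilson"]


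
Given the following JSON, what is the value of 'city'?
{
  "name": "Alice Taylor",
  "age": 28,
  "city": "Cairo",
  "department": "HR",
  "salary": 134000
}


Looking up field 'city'
Value: Cairo

Cairo


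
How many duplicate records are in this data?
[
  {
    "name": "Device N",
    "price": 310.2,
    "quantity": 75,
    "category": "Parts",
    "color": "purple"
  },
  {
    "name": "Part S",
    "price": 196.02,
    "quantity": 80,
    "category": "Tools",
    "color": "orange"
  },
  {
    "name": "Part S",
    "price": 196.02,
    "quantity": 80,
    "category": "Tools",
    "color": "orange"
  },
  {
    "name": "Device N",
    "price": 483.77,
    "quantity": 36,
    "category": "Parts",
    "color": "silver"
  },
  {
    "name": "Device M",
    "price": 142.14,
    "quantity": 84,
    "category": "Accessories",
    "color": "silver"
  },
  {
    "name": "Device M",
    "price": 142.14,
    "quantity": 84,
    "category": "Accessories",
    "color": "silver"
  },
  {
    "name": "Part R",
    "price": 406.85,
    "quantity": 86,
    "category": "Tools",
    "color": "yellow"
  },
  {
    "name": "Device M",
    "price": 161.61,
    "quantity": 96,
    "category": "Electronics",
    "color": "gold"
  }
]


Checking 8 records for duplicates:

  Row 1: Device N ($310.2, qty 75)
  Row 2: Part S ($196.02, qty 80)
  Row 3: Part S ($196.02, qty 80) <-- DUPLICATE
  Row 4: Device N ($483.77, qty 36)
  Row 5: Device M ($142.14, qty 84)
  Row 6: Device M ($142.14, qty 84) <-- DUPLICATE
  Row 7: Part R ($406.85, qty 86)
  Row 8: Device M ($161.61, qty 96)

Duplicates found: 2
Unique records: 6

2 duplicates, 6 unique


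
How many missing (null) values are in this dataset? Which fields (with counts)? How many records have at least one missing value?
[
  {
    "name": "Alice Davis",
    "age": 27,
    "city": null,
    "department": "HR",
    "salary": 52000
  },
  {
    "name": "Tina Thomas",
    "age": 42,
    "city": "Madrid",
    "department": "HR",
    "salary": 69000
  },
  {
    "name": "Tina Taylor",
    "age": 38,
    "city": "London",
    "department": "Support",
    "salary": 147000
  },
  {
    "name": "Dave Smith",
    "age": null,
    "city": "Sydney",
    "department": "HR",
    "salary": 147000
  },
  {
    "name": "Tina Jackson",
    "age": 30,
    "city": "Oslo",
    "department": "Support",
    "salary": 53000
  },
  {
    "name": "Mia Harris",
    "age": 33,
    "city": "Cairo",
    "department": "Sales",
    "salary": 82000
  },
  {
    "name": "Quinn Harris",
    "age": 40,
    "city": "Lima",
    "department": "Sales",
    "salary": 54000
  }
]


Checking for missing (null) values in 7 records:

  Alice Davis: city
  Tina Thomas: complete
  Tina Taylor: complete
  Dave Smith: age
  Tina Jackson: complete
  Mia Harris: complete
  Quinn Harris: complete

Per field:
  name: 0 missing
  age: 1 missing
  city: 1 missing
  department: 0 missing
  salary: 0 missing

Total missing values: 2
Records with any missing: 2

2 missing values (age: 1, city: 1); 2 incomplete records


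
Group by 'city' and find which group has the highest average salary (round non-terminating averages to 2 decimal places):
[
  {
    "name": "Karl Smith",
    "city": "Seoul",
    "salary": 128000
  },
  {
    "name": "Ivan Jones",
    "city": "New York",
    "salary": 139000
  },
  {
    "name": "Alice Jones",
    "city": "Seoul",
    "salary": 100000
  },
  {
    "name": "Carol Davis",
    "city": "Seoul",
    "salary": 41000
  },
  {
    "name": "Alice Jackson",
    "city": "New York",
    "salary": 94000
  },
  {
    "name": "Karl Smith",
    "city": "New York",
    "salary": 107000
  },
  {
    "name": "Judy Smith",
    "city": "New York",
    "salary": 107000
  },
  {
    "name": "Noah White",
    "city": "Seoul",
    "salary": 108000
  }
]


Group by: city

Groups:
  New York: 4 people, avg salary = 447000/4 = $111750
  Seoul: 4 people, avg salary = 377000/4 = $94250

Highest average salary: New York ($111750)

New York ($111750)


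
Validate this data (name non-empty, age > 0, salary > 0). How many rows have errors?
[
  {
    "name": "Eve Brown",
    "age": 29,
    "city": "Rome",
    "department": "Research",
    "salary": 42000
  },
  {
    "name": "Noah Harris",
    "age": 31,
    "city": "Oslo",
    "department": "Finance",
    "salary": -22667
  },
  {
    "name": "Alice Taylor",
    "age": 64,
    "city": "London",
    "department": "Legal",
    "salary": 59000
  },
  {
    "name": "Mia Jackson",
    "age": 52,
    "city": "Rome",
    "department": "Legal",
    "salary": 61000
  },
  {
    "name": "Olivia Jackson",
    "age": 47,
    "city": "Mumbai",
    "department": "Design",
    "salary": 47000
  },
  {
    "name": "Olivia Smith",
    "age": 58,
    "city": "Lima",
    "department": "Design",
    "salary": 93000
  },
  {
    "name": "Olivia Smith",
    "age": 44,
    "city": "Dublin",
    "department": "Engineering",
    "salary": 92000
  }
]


Validating 7 records:
Rules: name non-empty, age > 0, salary > 0

  Row 1 (Eve Brown): OK
  Row 2 (Noah Harris): negative salary: -22667
  Row 3 (Alice Taylor): OK
  Row 4 (Mia Jackson): OK
  Row 5 (Olivia Jackson): OK
  Row 6 (Olivia Smith): OK
  Row 7 (Olivia Smith): OK

Total errors: 1

1 errors


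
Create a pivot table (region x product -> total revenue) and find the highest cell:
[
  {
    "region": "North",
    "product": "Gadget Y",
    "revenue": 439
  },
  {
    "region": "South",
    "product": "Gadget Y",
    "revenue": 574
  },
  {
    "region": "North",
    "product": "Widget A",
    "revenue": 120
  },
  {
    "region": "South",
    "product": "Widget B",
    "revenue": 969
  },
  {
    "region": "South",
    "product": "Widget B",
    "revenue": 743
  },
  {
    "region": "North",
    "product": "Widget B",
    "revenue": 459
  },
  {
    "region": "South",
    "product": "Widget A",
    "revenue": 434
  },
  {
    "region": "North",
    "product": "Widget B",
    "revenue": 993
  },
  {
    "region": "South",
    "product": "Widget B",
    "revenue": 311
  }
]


Pivot: region (rows) x product (columns) -> total revenue

     Gadget Y      Widget A      Widget B    
North          439           120          1452  
South          574           434          2023  

Highest: South / Widget B = $2023

South / Widget B = $2023


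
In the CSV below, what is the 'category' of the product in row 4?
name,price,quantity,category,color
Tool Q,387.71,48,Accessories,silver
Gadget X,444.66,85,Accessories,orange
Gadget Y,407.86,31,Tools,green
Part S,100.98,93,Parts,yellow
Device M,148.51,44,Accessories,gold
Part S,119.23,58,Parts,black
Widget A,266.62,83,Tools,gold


Query: Row 4 ('Part S'), column 'category'
Value: Parts

Parts


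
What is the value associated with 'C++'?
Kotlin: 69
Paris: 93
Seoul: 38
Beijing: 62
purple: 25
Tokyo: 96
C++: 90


Looking up key 'C++'
Value: 90

90


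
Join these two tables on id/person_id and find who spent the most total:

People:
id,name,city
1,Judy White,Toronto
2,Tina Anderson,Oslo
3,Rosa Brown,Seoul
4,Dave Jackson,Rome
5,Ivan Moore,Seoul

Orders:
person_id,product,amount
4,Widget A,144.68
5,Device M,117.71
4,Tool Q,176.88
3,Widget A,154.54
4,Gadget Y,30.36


Join on: people.id = orders.person_id

Joined rows:
  Dave Jackson (Rome) bought Widget A for $144.68
  Ivan Moore (Seoul) bought Device M for $117.71
  Dave Jackson (Rome) bought Tool Q for $176.88
  Rosa Brown (Seoul) bought Widget A for $154.54
  Dave Jackson (Rome) bought Gadget Y for $30.36

Total per person:
  Dave Jackson: $351.92
  Rosa Brown: $154.54
  Ivan Moore: $117.71

Top spender: Dave Jackson ($351.92)

Dave Jackson ($351.92)


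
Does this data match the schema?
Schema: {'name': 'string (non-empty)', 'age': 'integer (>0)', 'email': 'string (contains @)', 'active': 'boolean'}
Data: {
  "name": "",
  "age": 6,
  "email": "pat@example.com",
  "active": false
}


Validating each field against schema:
  name: FAIL ("" is an empty string)
  age: OK (positive integer)
  email: OK (string with @)
  active: OK (boolean)

Result: INVALID (1 error: name)

INVALID (1 error: name)


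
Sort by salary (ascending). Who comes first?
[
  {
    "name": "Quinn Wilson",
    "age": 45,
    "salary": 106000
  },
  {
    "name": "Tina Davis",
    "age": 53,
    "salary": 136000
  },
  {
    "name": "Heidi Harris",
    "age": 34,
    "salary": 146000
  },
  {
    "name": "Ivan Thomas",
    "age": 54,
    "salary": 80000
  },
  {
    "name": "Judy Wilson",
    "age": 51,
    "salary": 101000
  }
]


Sort by: salary (ascending)

Sorted order:
  1. Ivan Thomas (salary = 80000)
  2. Judy Wilson (salary = 101000)
  3. Quinn Wilson (salary = 106000)
  4. Tina Davis (salary = 136000)
  5. Heidi Harris (salary = 146000)

First: Ivan Thomas

Ivan Thomas


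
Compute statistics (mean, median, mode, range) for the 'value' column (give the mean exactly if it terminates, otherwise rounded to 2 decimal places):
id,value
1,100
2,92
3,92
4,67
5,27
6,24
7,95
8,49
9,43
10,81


Data: [100, 92, 92, 67, 27, 24, 95, 49, 43, 81]
Count: 10
Sum: 670
Mean: 670/10 = 67
Sorted: [24, 27, 43, 49, 67, 81, 92, 92, 95, 100]
Median: 74.0
Mode: 92 (2 times)
Range: 100 - 24 = 76
Min: 24, Max: 100

mean=67, median=74.0, mode=92, range=76


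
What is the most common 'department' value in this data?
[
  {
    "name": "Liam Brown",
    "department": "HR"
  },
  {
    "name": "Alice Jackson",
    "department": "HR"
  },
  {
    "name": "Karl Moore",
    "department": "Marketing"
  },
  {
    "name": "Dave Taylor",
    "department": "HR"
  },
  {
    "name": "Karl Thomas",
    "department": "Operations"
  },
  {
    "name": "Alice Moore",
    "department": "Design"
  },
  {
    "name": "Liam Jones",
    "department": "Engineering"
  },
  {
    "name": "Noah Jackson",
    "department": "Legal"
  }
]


Counting 'department' values across 8 records:

  HR: 3 ###
  Marketing: 1 #
  Operations: 1 #
  Design: 1 #
  Engineering: 1 #
  Legal: 1 #

Most common: HR (3 times)

HR (3 times)


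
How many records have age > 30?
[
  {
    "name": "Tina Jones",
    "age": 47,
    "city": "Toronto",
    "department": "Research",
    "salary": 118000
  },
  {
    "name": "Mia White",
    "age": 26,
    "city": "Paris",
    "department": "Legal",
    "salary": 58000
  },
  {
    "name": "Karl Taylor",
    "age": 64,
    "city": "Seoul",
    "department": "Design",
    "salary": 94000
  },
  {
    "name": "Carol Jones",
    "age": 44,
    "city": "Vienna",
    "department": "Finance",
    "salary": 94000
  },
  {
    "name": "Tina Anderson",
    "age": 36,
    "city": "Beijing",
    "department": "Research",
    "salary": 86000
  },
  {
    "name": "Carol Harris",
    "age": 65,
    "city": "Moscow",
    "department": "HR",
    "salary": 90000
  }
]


Data: 6 records
Condition: age > 30

Checking each record:
  Tina Jones: 47 MATCH
  Mia White: 26
  Karl Taylor: 64 MATCH
  Carol Jones: 44 MATCH
  Tina Anderson: 36 MATCH
  Carol Harris: 65 MATCH

Count: 5

5


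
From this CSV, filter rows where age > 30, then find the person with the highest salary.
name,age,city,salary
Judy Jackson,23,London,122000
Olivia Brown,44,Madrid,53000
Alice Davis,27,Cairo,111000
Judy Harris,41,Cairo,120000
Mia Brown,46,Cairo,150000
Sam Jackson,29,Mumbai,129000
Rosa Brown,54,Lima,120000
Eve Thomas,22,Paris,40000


Filter: age > 30
Sort by: salary (descending)

Filtered records (4):
  Mia Brown, age 46, salary $150000
  Judy Harris, age 41, salary $120000
  Rosa Brown, age 54, salary $120000
  Olivia Brown, age 44, salary $53000

Highest salary: Mia Brown ($150000)

Mia Brown


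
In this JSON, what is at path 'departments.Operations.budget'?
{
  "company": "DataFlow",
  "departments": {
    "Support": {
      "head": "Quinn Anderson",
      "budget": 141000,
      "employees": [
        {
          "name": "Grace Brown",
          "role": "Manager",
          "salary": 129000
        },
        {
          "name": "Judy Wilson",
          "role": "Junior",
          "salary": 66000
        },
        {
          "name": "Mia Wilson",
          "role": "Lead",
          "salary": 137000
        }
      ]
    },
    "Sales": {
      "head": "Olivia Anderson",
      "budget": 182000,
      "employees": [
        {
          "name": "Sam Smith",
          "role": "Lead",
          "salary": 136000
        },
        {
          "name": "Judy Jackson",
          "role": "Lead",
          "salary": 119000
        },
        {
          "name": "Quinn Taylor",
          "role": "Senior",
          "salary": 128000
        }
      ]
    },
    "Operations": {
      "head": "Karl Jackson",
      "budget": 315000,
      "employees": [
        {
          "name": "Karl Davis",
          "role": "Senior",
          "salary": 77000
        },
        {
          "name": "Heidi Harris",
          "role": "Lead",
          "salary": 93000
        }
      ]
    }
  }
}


Path: departments.Operations.budget

Navigate:
  -> departments
  -> Operations
  -> budget = 315000

315000


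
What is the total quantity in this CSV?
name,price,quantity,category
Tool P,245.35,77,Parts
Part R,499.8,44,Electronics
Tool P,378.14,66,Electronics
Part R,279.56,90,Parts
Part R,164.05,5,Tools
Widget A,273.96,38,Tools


Computing total quantity:
Values: [77, 44, 66, 90, 5, 38]
Sum = 320

320


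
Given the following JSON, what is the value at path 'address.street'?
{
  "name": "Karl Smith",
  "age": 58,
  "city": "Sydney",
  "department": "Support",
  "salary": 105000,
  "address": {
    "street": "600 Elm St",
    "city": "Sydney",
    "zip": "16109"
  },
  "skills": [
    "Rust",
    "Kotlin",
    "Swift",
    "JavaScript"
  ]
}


Query: address.street
Path: address -> street
Value: 600 Elm St

600 Elm St


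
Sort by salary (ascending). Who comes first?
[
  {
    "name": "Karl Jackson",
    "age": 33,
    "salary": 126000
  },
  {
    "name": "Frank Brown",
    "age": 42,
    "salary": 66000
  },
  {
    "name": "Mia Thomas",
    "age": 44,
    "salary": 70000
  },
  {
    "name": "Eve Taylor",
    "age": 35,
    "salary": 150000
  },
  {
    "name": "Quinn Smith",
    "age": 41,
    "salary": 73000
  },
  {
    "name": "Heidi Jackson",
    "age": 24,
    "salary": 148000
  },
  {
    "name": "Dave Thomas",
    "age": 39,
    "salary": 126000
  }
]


Sort by: salary (ascending)

Sorted order:
  1. Frank Brown (salary = 66000)
  2. Mia Thomas (salary = 70000)
  3. Quinn Smith (salary = 73000)
  4. Karl Jackson (salary = 126000)
  5. Dave Thomas (salary = 126000)
  6. Heidi Jackson (salary = 148000)
  7. Eve Taylor (salary = 150000)

First: Frank Brown

Frank Brown


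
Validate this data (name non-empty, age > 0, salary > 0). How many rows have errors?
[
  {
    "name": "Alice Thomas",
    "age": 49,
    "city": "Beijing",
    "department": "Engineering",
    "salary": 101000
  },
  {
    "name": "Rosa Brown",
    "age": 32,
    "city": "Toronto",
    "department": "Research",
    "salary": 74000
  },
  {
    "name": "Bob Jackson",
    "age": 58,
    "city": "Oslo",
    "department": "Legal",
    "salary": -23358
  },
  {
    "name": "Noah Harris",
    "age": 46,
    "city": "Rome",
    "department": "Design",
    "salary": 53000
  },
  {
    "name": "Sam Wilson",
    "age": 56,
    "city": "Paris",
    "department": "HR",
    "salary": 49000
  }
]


Validating 5 records:
Rules: name non-empty, age > 0, salary > 0

  Row 1 (Alice Thomas): OK
  Row 2 (Rosa Brown): OK
  Row 3 (Bob Jackson): negative salary: -23358
  Row 4 (Noah Harris): OK
  Row 5 (Sam Wilson): OK

Total errors: 1

1 errors
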